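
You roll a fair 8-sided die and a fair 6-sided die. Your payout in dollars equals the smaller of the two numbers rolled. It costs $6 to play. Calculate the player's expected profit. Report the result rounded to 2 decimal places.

-$3.23

Distribution of the smaller of the two numbers rolled: 1 w.p. 13/48, 2 w.p. 11/48, 3 w.p. 3/16, 4 w.p. 7/48, 5 w.p. 5/48, 6 w.p. 1/16
E[payout] = (13/48)·1 + (11/48)·2 + (3/16)·3 + (7/48)·4 + (5/48)·5 + (1/16)·6 = 133/48
Expected profit = 133/48 − 6 = -155/48 ≈ -$3.23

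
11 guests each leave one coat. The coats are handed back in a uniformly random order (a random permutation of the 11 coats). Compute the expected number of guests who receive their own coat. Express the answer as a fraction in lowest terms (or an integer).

Let Xᵢ = 1 if person i gets their own coat. For each i, P(Xᵢ=1) = 1/11.
By linearity of expectation, E[X₁+…+X_11] = 11·(1/11) = 1.

1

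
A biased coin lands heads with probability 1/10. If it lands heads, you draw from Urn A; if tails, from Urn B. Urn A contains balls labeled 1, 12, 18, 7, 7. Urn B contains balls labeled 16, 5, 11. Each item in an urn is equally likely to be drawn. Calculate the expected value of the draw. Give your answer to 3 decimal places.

10.500

E[X | Urn A] = (1 + 12 + 18 + 7 + 7)/5 = 9
E[X | Urn B] = (16 + 5 + 11)/3 = 32/3
E[X] = (1/10)·9 + (9/10)·32/3 = 21/2 ≈ 10.500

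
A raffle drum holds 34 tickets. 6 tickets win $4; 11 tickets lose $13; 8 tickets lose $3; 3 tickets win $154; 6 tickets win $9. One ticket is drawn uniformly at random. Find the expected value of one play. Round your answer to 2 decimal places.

E[payout] = (6/34)·4 + (11/34)·(-13) + (8/34)·(-3) + (3/34)·154 + (6/34)·9 = 373/34
≈ $10.97

$10.97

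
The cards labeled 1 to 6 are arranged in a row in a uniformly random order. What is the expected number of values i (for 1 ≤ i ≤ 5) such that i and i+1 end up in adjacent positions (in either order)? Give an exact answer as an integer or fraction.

For each i ∈ {1,…,5}, let Xᵢ = 1 if i and i+1 are adjacent. P(Xᵢ=1) = 2·(6−1)!/6! = 2/6.
By linearity, E[ΣXᵢ] = (5)·(2/6) = 5/3.

5/3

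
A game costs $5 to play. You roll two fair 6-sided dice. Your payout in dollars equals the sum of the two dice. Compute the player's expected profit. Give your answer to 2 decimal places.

$2.00

Distribution of the sum of the two dice: 2 w.p. 1/36, 3 w.p. 1/18, 4 w.p. 1/12, 5 w.p. 1/9, 6 w.p. 5/36, 7 w.p. 1/6, …
E[payout] = (1/36)·2 + (1/18)·3 + (1/12)·4 + (1/9)·5 + (5/36)·6 + (1/6)·7 + (5/36)·8 + (1/9)·9 + (1/12)·10 + (1/18)·11 + (1/36)·12 = 7
Expected profit = 7 − 5 = 2 ≈ $2.00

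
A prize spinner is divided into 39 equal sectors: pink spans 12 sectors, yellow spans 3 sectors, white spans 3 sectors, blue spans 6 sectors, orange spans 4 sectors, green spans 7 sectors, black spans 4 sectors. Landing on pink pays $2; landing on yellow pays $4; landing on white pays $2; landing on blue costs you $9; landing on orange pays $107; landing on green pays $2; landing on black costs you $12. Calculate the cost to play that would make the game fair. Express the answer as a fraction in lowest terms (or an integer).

E[payout] = (12/39)·2 + (3/39)·4 + (3/39)·2 + (6/39)·(-9) + (4/39)·107 + (7/39)·2 + (4/39)·(-12) = 382/39
Fair fee = E[payout] = 382/39

382/39 dollars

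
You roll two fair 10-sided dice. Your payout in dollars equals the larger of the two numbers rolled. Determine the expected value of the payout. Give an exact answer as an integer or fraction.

Distribution of the larger of the two numbers rolled: 1 w.p. 1/100, 2 w.p. 3/100, 3 w.p. 1/20, 4 w.p. 7/100, 5 w.p. 9/100, 6 w.p. 11/100, …
E[payout] = (1/100)·1 + (3/100)·2 + (1/20)·3 + (7/100)·4 + (9/100)·5 + (11/100)·6 + (13/100)·7 + (3/20)·8 + (17/100)·9 + (19/100)·10 = 143/20

143/20 dollars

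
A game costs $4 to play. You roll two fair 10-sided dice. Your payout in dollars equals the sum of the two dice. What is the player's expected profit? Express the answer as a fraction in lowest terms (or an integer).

$7

Distribution of the sum of the two dice: 2 w.p. 1/100, 3 w.p. 1/50, 4 w.p. 3/100, 5 w.p. 1/25, 6 w.p. 1/20, 7 w.p. 3/50, …
E[payout] = (1/100)·2 + (1/50)·3 + (3/100)·4 + (1/25)·5 + (1/20)·6 + (3/50)·7 + (7/100)·8 + (2/25)·9 + (9/100)·10 + (1/10)·11 + (9/100)·12 + (2/25)·13 + (7/100)·14 + (3/50)·15 + (1/20)·16 + (1/25)·17 + (3/100)·18 + (1/50)·19 + (1/100)·20 = 11
Expected profit = 11 − 4 = 7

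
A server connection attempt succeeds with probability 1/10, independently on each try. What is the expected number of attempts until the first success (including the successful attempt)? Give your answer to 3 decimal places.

10.000

For a geometric distribution, E[trials] = 1/p = 1/(1/10) = 10.
≈ 10.000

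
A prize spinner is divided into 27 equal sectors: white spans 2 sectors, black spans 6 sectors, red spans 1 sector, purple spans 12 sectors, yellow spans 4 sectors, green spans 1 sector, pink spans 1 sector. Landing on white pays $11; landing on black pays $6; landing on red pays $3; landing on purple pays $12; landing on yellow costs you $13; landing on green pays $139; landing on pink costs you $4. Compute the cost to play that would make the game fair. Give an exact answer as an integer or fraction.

32/3 dollars

E[payout] = (2/27)·11 + (6/27)·6 + (1/27)·3 + (12/27)·12 + (4/27)·(-13) + (1/27)·139 + (1/27)·(-4) = 32/3
Fair fee = E[payout] = 32/3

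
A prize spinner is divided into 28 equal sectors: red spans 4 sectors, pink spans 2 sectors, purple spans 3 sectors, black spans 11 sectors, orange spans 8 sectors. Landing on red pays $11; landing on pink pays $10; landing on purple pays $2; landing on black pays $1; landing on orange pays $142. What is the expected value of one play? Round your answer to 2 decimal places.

E[payout] = (4/28)·11 + (2/28)·10 + (3/28)·2 + (11/28)·1 + (8/28)·142 = 1217/28
≈ $43.46

$43.46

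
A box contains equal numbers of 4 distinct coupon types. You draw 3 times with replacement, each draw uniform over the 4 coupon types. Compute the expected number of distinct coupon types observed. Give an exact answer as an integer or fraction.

37/16

Let Xⱼ=1 if type j appears at least once. P(Xⱼ=1) = 1 − ((4−1)/4)^3 = 37/64.
E[#distinct] = 4·37/64 = 37/16.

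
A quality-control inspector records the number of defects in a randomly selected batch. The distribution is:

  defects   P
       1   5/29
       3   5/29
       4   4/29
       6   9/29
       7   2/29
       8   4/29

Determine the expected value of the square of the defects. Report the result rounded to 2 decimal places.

E[X²] = (5/29)·1 + (5/29)·9 + (4/29)·16 + (9/29)·36 + (2/29)·49 + (4/29)·64
     = 792/29 ≈ 27.31

27.31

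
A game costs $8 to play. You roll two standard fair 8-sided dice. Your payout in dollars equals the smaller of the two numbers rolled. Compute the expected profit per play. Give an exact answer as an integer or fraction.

-77/16 dollars

Distribution of the smaller of the two numbers rolled: 1 w.p. 15/64, 2 w.p. 13/64, 3 w.p. 11/64, 4 w.p. 9/64, 5 w.p. 7/64, 6 w.p. 5/64, …
E[payout] = (15/64)·1 + (13/64)·2 + (11/64)·3 + (9/64)·4 + (7/64)·5 + (5/64)·6 + (3/64)·7 + (1/64)·8 = 51/16
Expected profit = 51/16 − 8 = -77/16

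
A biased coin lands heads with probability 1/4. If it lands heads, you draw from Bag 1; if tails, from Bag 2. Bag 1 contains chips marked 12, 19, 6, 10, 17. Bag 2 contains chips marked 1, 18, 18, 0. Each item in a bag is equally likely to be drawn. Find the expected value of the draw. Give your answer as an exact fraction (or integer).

811/80

E[X | Bag 1] = (12 + 19 + 6 + 10 + 17)/5 = 64/5
E[X | Bag 2] = (1 + 18 + 18 + 0)/4 = 37/4
E[X] = (1/4)·64/5 + (3/4)·37/4 = 811/80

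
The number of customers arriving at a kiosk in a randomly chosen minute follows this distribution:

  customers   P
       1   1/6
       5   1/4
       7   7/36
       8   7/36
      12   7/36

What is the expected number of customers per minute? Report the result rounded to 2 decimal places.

E[X] = (1/6)·1 + (1/4)·5 + (7/36)·7 + (7/36)·8 + (7/36)·12
     = 20/3 ≈ 6.67

6.67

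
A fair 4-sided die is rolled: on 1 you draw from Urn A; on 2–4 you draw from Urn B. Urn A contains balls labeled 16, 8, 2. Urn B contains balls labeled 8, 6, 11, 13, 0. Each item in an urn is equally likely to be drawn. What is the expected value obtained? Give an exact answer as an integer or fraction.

118/15

E[X | Urn A] = (16 + 8 + 2)/3 = 26/3
E[X | Urn B] = (8 + 6 + 11 + 13 + 0)/5 = 38/5
E[X] = (1/4)·26/3 + (3/4)·38/5 = 118/15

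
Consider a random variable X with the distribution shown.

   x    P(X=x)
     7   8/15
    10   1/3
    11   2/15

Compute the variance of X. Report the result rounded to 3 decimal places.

E[X] = (8/15)·7 + (1/3)·10 + (2/15)·11 = 128/15
E[X²] = (8/15)·49 + (1/3)·100 + (2/15)·121 = 378/5
Var(X) = 378/5 − (128/15)² = 626/225 ≈ 2.782

2.782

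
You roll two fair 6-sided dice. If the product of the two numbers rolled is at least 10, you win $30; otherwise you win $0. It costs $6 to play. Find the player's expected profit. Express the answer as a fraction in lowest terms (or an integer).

59/6 dollars

E[payout] = (17/36)·0 + (19/36)·30 = 95/6
Expected profit = 95/6 − 6 = 59/6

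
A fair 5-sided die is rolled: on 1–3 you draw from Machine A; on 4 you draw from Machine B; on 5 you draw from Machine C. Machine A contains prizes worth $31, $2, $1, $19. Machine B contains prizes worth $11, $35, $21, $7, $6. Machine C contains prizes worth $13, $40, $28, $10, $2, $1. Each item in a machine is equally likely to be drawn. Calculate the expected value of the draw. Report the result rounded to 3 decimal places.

$14.283

E[X | Machine A] = (31 + 2 + 1 + 19)/4 = 53/4
E[X | Machine B] = (11 + 35 + 21 + 7 + 6)/5 = 16
E[X | Machine C] = (13 + 40 + 28 + 10 + 2 + 1)/6 = 47/3
E[X] = (3/5)·53/4 + (1/5)·16 + (1/5)·47/3 = 857/60 ≈ 14.283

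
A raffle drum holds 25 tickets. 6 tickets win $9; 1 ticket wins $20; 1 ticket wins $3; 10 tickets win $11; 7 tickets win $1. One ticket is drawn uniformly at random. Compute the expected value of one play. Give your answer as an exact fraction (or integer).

194/25 dollars

E[payout] = (6/25)·9 + (1/25)·20 + (1/25)·3 + (10/25)·11 + (7/25)·1 = 194/25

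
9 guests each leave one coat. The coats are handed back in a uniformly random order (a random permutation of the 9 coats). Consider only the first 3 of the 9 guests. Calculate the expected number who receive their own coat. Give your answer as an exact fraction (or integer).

Let Xᵢ = 1 if person i gets their own coat. For each i, P(Xᵢ=1) = 1/9.
By linearity of expectation, E[X₁+…+X_3] = 3·(1/9) = 1/3.

1/3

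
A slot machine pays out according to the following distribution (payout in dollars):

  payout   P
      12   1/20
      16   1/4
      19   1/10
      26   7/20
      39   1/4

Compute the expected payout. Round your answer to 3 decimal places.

$25.350

E[X] = (1/20)·12 + (1/4)·16 + (1/10)·19 + (7/20)·26 + (1/4)·39
     = 507/20 ≈ 25.350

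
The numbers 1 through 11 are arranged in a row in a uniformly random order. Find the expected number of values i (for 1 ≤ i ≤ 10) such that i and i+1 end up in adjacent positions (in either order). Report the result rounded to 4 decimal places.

For each i ∈ {1,…,10}, let Xᵢ = 1 if i and i+1 are adjacent. P(Xᵢ=1) = 2·(11−1)!/11! = 2/11.
By linearity, E[ΣXᵢ] = (10)·(2/11) = 20/11.
≈ 1.8182

1.8182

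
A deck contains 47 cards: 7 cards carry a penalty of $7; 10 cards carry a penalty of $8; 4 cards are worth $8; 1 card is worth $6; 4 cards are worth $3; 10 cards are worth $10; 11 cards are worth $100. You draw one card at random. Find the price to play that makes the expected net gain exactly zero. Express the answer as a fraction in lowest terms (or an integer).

1121/47 dollars

E[payout] = (7/47)·(-7) + (10/47)·(-8) + (4/47)·8 + (1/47)·6 + (4/47)·3 + (10/47)·10 + (11/47)·100 = 1121/47
Fair fee = E[payout] = 1121/47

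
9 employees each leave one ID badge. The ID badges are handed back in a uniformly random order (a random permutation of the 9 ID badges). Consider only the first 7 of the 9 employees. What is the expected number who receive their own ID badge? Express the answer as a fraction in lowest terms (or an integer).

Let Xᵢ = 1 if person i gets their own ID badge. For each i, P(Xᵢ=1) = 1/9.
By linearity of expectation, E[X₁+…+X_7] = 7·(1/9) = 7/9.

7/9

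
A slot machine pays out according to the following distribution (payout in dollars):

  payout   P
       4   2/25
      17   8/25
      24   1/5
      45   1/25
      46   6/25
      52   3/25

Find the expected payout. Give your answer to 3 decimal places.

$29.640

E[X] = (2/25)·4 + (8/25)·17 + (1/5)·24 + (1/25)·45 + (6/25)·46 + (3/25)·52
     = 741/25 ≈ 29.640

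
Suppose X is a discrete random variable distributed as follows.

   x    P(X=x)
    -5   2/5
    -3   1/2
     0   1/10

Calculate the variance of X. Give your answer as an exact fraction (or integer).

9/4

E[X] = (2/5)·(-5) + (1/2)·(-3) + (1/10)·0 = -7/2
E[X²] = (2/5)·25 + (1/2)·9 + (1/10)·0 = 29/2
Var(X) = 29/2 − (-7/2)² = 9/4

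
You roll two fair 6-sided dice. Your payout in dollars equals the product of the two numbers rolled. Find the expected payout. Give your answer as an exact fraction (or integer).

49/4 dollars

Distribution of the product of the two numbers rolled: 1 w.p. 1/36, 2 w.p. 1/18, 3 w.p. 1/18, 4 w.p. 1/12, 5 w.p. 1/18, 6 w.p. 1/9, …
E[payout] = (1/36)·1 + (1/18)·2 + (1/18)·3 + (1/12)·4 + (1/18)·5 + (1/9)·6 + (1/18)·8 + (1/36)·9 + (1/18)·10 + (1/9)·12 + (1/18)·15 + (1/36)·16 + (1/18)·18 + (1/18)·20 + (1/18)·24 + (1/36)·25 + (1/18)·30 + (1/36)·36 = 49/4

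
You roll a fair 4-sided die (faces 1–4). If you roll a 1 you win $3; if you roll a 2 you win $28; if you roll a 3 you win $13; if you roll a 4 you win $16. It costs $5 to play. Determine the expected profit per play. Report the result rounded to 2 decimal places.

$10.00

E[payout] = (1/4)·3 + (1/4)·13 + (1/4)·16 + (1/4)·28 = 15
Expected profit = 15 − 5 = 10 ≈ $10.00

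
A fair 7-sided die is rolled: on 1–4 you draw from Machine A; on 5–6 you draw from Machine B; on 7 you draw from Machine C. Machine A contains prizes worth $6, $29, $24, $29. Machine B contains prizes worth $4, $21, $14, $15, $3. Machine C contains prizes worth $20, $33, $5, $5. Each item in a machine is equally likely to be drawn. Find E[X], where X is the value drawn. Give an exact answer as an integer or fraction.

2531/140 dollars

E[X | Machine A] = (6 + 29 + 24 + 29)/4 = 22
E[X | Machine B] = (4 + 21 + 14 + 15 + 3)/5 = 57/5
E[X | Machine C] = (20 + 33 + 5 + 5)/4 = 63/4
E[X] = (4/7)·22 + (2/7)·57/5 + (1/7)·63/4 = 2531/140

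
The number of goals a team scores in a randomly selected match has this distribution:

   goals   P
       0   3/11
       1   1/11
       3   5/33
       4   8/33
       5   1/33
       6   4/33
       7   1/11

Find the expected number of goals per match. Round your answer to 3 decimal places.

3.030

E[X] = (3/11)·0 + (1/11)·1 + (5/33)·3 + (8/33)·4 + (1/33)·5 + (4/33)·6 + (1/11)·7
     = 100/33 ≈ 3.030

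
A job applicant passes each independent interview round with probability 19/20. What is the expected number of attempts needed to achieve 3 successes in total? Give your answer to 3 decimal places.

3.158

By linearity (sum of 3 independent geometric waits), E[trials] = 3/p = 3/(19/20) = 60/19.
≈ 3.158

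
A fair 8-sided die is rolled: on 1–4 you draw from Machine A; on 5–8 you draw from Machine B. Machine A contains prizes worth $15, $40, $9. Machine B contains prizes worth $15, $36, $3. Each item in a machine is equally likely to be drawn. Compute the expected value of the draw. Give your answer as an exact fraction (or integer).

E[X | Machine A] = (15 + 40 + 9)/3 = 64/3
E[X | Machine B] = (15 + 36 + 3)/3 = 18
E[X] = (1/2)·64/3 + (1/2)·18 = 59/3

59/3 dollars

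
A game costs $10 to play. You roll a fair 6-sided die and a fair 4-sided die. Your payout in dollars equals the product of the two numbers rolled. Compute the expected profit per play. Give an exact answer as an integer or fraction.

-5/4 dollars

Distribution of the product of the two numbers rolled: 1 w.p. 1/24, 2 w.p. 1/12, 3 w.p. 1/12, 4 w.p. 1/8, 5 w.p. 1/24, 6 w.p. 1/8, …
E[payout] = (1/24)·1 + (1/12)·2 + (1/12)·3 + (1/8)·4 + (1/24)·5 + (1/8)·6 + (1/12)·8 + (1/24)·9 + (1/24)·10 + (1/8)·12 + (1/24)·15 + (1/24)·16 + (1/24)·18 + (1/24)·20 + (1/24)·24 = 35/4
Expected profit = 35/4 − 10 = -5/4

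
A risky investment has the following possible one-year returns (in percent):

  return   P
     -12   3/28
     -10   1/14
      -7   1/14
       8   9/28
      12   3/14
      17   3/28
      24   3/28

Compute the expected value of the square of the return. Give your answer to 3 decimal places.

E[X²] = (3/28)·144 + (1/14)·100 + (1/14)·49 + (9/28)·64 + (3/14)·144 + (3/28)·289 + (3/28)·576
     = 4765/28 ≈ 170.179

170.179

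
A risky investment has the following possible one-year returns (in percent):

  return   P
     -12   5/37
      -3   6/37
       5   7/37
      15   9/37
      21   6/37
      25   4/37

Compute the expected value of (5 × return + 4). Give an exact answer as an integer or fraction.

E[5x+4] = (5/37)·(-56) + (6/37)·(-11) + (7/37)·29 + (9/37)·79 + (6/37)·109 + (4/37)·129
     = 1738/37

1738/37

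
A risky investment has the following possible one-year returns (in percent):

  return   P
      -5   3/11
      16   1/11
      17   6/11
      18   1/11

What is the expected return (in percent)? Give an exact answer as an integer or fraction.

E[X] = (3/11)·(-5) + (1/11)·16 + (6/11)·17 + (1/11)·18
     = 11

11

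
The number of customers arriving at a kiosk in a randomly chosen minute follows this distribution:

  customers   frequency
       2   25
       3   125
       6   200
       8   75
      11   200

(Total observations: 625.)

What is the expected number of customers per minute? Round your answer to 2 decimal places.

7.08

Total = 625, so P(customers=2) = 25/625, etc.
E[X] = (1/25)·2 + (1/5)·3 + (8/25)·6 + (3/25)·8 + (8/25)·11
     = 177/25 ≈ 7.08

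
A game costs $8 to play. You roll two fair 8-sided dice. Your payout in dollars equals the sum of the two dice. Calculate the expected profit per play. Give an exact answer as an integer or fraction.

Distribution of the sum of the two dice: 2 w.p. 1/64, 3 w.p. 1/32, 4 w.p. 3/64, 5 w.p. 1/16, 6 w.p. 5/64, 7 w.p. 3/32, …
E[payout] = (1/64)·2 + (1/32)·3 + (3/64)·4 + (1/16)·5 + (5/64)·6 + (3/32)·7 + (7/64)·8 + (1/8)·9 + (7/64)·10 + (3/32)·11 + (5/64)·12 + (1/16)·13 + (3/64)·14 + (1/32)·15 + (1/64)·16 = 9
Expected profit = 9 − 8 = 1

$1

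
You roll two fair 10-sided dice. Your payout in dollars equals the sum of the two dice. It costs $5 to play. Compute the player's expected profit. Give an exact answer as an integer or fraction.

Distribution of the sum of the two dice: 2 w.p. 1/100, 3 w.p. 1/50, 4 w.p. 3/100, 5 w.p. 1/25, 6 w.p. 1/20, 7 w.p. 3/50, …
E[payout] = (1/100)·2 + (1/50)·3 + (3/100)·4 + (1/25)·5 + (1/20)·6 + (3/50)·7 + (7/100)·8 + (2/25)·9 + (9/100)·10 + (1/10)·11 + (9/100)·12 + (2/25)·13 + (7/100)·14 + (3/50)·15 + (1/20)·16 + (1/25)·17 + (3/100)·18 + (1/50)·19 + (1/100)·20 = 11
Expected profit = 11 − 5 = 6

$6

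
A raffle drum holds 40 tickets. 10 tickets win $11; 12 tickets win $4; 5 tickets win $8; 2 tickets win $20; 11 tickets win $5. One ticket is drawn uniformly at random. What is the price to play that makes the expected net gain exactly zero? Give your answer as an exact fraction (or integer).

293/40 dollars

E[payout] = (10/40)·11 + (12/40)·4 + (5/40)·8 + (2/40)·20 + (11/40)·5 = 293/40
Fair fee = E[payout] = 293/40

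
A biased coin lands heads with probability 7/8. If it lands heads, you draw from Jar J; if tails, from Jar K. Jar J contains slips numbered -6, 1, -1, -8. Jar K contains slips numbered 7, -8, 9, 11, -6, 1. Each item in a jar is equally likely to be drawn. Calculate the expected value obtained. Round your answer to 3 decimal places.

-2.771

E[X | Jar J] = (-6 + 1 − 1 − 8)/4 = -7/2
E[X | Jar K] = (7 − 8 + 9 + 11 − 6 + 1)/6 = 7/3
E[X] = (7/8)·(-7/2) + (1/8)·7/3 = -133/48 ≈ -2.771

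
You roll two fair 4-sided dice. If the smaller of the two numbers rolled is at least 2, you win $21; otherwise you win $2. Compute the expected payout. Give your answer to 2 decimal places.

$12.69

E[payout] = (7/16)·2 + (9/16)·21 = 203/16
≈ $12.69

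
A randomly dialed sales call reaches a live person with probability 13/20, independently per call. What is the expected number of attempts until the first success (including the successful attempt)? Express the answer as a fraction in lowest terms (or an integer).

20/13

For a geometric distribution, E[trials] = 1/p = 1/(13/20) = 20/13.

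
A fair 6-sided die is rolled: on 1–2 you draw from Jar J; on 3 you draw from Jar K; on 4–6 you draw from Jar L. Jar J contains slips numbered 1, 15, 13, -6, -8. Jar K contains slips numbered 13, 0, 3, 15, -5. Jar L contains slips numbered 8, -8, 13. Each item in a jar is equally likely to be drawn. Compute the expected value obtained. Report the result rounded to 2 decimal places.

4.03

E[X | Jar J] = (1 + 15 + 13 − 6 − 8)/5 = 3
E[X | Jar K] = (13 + 0 + 3 + 15 − 5)/5 = 26/5
E[X | Jar L] = (8 − 8 + 13)/3 = 13/3
E[X] = (1/3)·3 + (1/6)·26/5 + (1/2)·13/3 = 121/30 ≈ 4.03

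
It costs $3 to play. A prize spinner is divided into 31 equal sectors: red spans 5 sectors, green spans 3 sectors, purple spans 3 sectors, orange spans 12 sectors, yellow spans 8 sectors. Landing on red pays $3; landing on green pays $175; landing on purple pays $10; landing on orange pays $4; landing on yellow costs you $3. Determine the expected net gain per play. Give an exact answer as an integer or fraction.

E[payout] = (5/31)·3 + (3/31)·175 + (3/31)·10 + (12/31)·4 + (8/31)·(-3) = 594/31
Expected profit = 594/31 − 3 = 501/31

501/31 dollars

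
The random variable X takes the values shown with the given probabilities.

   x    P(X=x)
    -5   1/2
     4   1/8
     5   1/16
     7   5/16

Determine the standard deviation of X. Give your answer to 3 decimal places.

5.579

E[X] = 1/2, E[X²] = 251/8
Var(X) = E[X²] − (E[X])² = 251/8 − 1/4 = 249/8
SD(X) = √(249/8) ≈ 5.579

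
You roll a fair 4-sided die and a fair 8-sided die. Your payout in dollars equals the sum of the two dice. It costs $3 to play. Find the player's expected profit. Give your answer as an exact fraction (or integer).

$4

Distribution of the sum of the two dice: 2 w.p. 1/32, 3 w.p. 1/16, 4 w.p. 3/32, 5 w.p. 1/8, 6 w.p. 1/8, 7 w.p. 1/8, …
E[payout] = (1/32)·2 + (1/16)·3 + (3/32)·4 + (1/8)·5 + (1/8)·6 + (1/8)·7 + (1/8)·8 + (1/8)·9 + (3/32)·10 + (1/16)·11 + (1/32)·12 = 7
Expected profit = 7 − 3 = 4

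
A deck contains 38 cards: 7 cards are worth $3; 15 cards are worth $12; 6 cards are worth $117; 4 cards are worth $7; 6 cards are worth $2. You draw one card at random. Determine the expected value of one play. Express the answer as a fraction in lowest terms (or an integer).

E[payout] = (7/38)·3 + (15/38)·12 + (6/38)·117 + (4/38)·7 + (6/38)·2 = 943/38

943/38 dollars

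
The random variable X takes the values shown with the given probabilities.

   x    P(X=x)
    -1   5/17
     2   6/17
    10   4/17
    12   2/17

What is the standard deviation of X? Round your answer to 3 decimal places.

4.973

E[X] = 71/17, E[X²] = 717/17
Var(X) = E[X²] − (E[X])² = 717/17 − 5041/289 = 7148/289
SD(X) = √(7148/289) ≈ 4.973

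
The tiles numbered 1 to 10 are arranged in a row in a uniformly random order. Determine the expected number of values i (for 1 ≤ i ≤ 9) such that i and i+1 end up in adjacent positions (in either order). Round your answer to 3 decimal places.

1.800

For each i ∈ {1,…,9}, let Xᵢ = 1 if i and i+1 are adjacent. P(Xᵢ=1) = 2·(10−1)!/10! = 2/10.
By linearity, E[ΣXᵢ] = (9)·(2/10) = 9/5.
≈ 1.800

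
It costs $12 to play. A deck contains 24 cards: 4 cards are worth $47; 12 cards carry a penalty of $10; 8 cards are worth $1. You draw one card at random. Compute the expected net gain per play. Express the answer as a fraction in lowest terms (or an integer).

-53/6 dollars

E[payout] = (4/24)·47 + (12/24)·(-10) + (8/24)·1 = 19/6
Expected profit = 19/6 − 12 = -53/6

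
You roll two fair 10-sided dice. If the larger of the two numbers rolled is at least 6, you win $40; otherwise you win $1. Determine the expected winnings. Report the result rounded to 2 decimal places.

E[payout] = (1/4)·1 + (3/4)·40 = 121/4
≈ $30.25

$30.25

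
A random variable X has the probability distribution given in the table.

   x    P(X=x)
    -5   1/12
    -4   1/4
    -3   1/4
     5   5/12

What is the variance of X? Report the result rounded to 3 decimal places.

E[X] = (1/12)·(-5) + (1/4)·(-4) + (1/4)·(-3) + (5/12)·5 = -1/12
E[X²] = (1/12)·25 + (1/4)·16 + (1/4)·9 + (5/12)·25 = 75/4
Var(X) = 75/4 − (-1/12)² = 2699/144 ≈ 18.743

18.743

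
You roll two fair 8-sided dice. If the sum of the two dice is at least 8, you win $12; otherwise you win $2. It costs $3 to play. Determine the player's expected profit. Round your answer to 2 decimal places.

E[payout] = (21/64)·2 + (43/64)·12 = 279/32
Expected profit = 279/32 − 3 = 183/32 ≈ $5.72

$5.72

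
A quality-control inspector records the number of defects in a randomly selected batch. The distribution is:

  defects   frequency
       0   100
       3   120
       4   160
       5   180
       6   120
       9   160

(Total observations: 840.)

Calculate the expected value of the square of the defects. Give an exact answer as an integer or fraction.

Total = 840, so P(defects=0) = 100/840, etc.
E[X²] = (5/42)·0 + (1/7)·9 + (4/21)·16 + (3/14)·25 + (1/7)·36 + (4/21)·81
     = 1271/42

1271/42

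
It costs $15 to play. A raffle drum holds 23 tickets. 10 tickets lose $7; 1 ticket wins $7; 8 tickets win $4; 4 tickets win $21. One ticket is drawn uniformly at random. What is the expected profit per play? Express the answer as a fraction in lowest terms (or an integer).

-292/23 dollars

E[payout] = (10/23)·(-7) + (1/23)·7 + (8/23)·4 + (4/23)·21 = 53/23
Expected profit = 53/23 − 15 = -292/23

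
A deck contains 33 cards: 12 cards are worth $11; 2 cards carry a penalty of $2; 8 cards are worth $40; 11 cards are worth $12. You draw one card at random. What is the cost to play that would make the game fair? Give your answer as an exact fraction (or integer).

E[payout] = (12/33)·11 + (2/33)·(-2) + (8/33)·40 + (11/33)·12 = 580/33
Fair fee = E[payout] = 580/33

580/33 dollars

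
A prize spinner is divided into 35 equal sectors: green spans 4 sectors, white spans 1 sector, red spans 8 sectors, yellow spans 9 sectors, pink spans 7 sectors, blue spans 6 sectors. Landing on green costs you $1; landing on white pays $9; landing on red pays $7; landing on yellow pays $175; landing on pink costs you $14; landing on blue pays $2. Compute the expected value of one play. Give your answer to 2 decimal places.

$44.29

E[payout] = (4/35)·(-1) + (1/35)·9 + (8/35)·7 + (9/35)·175 + (7/35)·(-14) + (6/35)·2 = 310/7
≈ $44.29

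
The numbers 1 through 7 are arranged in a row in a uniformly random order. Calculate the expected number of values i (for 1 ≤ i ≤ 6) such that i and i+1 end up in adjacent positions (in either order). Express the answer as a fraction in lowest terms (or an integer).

For each i ∈ {1,…,6}, let Xᵢ = 1 if i and i+1 are adjacent. P(Xᵢ=1) = 2·(7−1)!/7! = 2/7.
By linearity, E[ΣXᵢ] = (6)·(2/7) = 12/7.

12/7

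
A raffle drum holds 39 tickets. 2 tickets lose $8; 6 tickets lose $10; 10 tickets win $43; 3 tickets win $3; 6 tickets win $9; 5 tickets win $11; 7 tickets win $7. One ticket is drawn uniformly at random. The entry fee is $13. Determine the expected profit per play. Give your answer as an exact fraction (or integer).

E[payout] = (2/39)·(-8) + (6/39)·(-10) + (10/39)·43 + (3/39)·3 + (6/39)·9 + (5/39)·11 + (7/39)·7 = 521/39
Expected profit = 521/39 − 13 = 14/39

14/39 dollars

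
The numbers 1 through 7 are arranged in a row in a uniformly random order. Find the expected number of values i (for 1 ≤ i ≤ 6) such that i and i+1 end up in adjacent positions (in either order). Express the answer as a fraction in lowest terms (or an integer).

For each i ∈ {1,…,6}, let Xᵢ = 1 if i and i+1 are adjacent. P(Xᵢ=1) = 2·(7−1)!/7! = 2/7.
By linearity, E[ΣXᵢ] = (6)·(2/7) = 12/7.

12/7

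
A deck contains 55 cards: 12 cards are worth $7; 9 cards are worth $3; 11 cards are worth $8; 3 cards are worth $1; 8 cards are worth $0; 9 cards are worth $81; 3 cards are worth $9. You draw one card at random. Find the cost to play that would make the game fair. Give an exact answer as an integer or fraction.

958/55 dollars

E[payout] = (12/55)·7 + (9/55)·3 + (11/55)·8 + (3/55)·1 + (8/55)·0 + (9/55)·81 + (3/55)·9 = 958/55
Fair fee = E[payout] = 958/55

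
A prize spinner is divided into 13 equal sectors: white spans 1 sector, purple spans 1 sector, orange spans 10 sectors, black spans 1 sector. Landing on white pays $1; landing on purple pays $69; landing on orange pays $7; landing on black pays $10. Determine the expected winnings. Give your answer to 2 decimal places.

$11.54

E[payout] = (1/13)·1 + (1/13)·69 + (10/13)·7 + (1/13)·10 = 150/13
≈ $11.54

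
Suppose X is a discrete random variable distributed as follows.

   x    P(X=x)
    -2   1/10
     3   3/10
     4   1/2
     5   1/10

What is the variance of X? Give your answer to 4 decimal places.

E[X] = (1/10)·(-2) + (3/10)·3 + (1/2)·4 + (1/10)·5 = 16/5
E[X²] = (1/10)·4 + (3/10)·9 + (1/2)·16 + (1/10)·25 = 68/5
Var(X) = 68/5 − (16/5)² = 84/25 ≈ 3.3600

3.3600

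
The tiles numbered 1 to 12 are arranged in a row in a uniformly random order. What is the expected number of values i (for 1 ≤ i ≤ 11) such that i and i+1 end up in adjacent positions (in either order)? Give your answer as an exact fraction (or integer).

11/6

For each i ∈ {1,…,11}, let Xᵢ = 1 if i and i+1 are adjacent. P(Xᵢ=1) = 2·(12−1)!/12! = 2/12.
By linearity, E[ΣXᵢ] = (11)·(2/12) = 11/6.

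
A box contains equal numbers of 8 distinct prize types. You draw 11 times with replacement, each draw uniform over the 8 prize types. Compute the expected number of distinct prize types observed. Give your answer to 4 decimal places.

Let Xⱼ=1 if type j appears at least once. P(Xⱼ=1) = 1 − ((8−1)/8)^11 = 6612607849/8589934592.
E[#distinct] = 8·6612607849/8589934592 = 6612607849/1073741824.
≈ 6.1585

6.1585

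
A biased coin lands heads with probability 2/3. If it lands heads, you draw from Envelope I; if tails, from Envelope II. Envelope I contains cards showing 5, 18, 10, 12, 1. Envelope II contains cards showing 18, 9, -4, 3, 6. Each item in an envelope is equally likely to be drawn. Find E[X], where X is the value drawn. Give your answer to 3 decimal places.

E[X | Envelope I] = (5 + 18 + 10 + 12 + 1)/5 = 46/5
E[X | Envelope II] = (18 + 9 − 4 + 3 + 6)/5 = 32/5
E[X] = (2/3)·46/5 + (1/3)·32/5 = 124/15 ≈ 8.267

8.267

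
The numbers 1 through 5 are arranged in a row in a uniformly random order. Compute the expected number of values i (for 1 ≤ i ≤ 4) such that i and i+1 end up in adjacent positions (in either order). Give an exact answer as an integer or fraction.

8/5

For each i ∈ {1,…,4}, let Xᵢ = 1 if i and i+1 are adjacent. P(Xᵢ=1) = 2·(5−1)!/5! = 2/5.
By linearity, E[ΣXᵢ] = (4)·(2/5) = 8/5.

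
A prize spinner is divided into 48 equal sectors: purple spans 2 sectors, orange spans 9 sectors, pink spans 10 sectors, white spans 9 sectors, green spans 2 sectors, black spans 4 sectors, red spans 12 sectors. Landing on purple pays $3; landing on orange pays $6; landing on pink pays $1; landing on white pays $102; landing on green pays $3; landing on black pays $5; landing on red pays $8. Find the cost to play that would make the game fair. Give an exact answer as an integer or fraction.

185/8 dollars

E[payout] = (2/48)·3 + (9/48)·6 + (10/48)·1 + (9/48)·102 + (2/48)·3 + (4/48)·5 + (12/48)·8 = 185/8
Fair fee = E[payout] = 185/8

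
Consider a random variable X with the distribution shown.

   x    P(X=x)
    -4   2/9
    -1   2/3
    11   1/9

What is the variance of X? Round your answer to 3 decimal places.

E[X] = (2/9)·(-4) + (2/3)·(-1) + (1/9)·11 = -1/3
E[X²] = (2/9)·16 + (2/3)·1 + (1/9)·121 = 53/3
Var(X) = 53/3 − (-1/3)² = 158/9 ≈ 17.556

17.556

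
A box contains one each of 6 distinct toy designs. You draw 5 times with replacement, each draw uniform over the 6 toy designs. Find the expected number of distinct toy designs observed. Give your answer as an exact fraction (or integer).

4651/1296

Let Xⱼ=1 if type j appears at least once. P(Xⱼ=1) = 1 − ((6−1)/6)^5 = 4651/7776.
E[#distinct] = 6·4651/7776 = 4651/1296.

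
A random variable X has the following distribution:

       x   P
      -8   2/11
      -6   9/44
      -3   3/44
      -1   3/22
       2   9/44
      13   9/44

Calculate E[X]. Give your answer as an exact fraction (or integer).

1/22

E[X] = (2/11)·(-8) + (9/44)·(-6) + (3/44)·(-3) + (3/22)·(-1) + (9/44)·2 + (9/44)·13
     = 1/22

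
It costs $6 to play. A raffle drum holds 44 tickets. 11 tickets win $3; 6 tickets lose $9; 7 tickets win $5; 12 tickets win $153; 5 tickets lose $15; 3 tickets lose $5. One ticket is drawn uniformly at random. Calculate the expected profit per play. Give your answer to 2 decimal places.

$34.00

E[payout] = (11/44)·3 + (6/44)·(-9) + (7/44)·5 + (12/44)·153 + (5/44)·(-15) + (3/44)·(-5) = 40
Expected profit = 40 − 6 = 34 ≈ $34.00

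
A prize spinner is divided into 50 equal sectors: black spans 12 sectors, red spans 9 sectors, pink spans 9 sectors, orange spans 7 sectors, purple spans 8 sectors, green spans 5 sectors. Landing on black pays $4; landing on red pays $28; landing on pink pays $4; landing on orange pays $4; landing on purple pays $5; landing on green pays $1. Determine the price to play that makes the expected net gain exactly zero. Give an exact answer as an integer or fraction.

E[payout] = (12/50)·4 + (9/50)·28 + (9/50)·4 + (7/50)·4 + (8/50)·5 + (5/50)·1 = 409/50
Fair fee = E[payout] = 409/50

409/50 dollars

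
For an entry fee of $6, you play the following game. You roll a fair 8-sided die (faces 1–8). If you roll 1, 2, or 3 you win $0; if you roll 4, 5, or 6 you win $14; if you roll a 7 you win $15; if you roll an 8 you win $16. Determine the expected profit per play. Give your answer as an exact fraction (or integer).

25/8 dollars

E[payout] = (3/8)·0 + (3/8)·14 + (1/8)·15 + (1/8)·16 = 73/8
Expected profit = 73/8 − 6 = 25/8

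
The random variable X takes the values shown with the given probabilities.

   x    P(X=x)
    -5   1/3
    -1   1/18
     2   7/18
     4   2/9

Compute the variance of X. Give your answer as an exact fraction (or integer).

E[X] = (1/3)·(-5) + (1/18)·(-1) + (7/18)·2 + (2/9)·4 = -1/18
E[X²] = (1/3)·25 + (1/18)·1 + (7/18)·4 + (2/9)·16 = 27/2
Var(X) = 27/2 − (-1/18)² = 4373/324

4373/324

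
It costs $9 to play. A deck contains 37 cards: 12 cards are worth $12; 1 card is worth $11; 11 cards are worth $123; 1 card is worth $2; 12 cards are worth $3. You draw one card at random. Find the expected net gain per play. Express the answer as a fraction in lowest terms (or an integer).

E[payout] = (12/37)·12 + (1/37)·11 + (11/37)·123 + (1/37)·2 + (12/37)·3 = 1546/37
Expected profit = 1546/37 − 9 = 1213/37

1213/37 dollars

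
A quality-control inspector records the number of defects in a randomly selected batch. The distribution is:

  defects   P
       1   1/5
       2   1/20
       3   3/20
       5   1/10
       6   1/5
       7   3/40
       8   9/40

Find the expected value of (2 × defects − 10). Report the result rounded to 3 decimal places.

E[2x-10] = (1/5)·(-8) + (1/20)·(-6) + (3/20)·(-4) + (1/10)·0 + (1/5)·2 + (3/40)·4 + (9/40)·6
     = -9/20 ≈ -0.450

-0.450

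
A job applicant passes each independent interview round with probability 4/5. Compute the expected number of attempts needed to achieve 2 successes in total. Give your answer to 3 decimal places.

By linearity (sum of 2 independent geometric waits), E[trials] = 2/p = 2/(4/5) = 5/2.
≈ 2.500

2.500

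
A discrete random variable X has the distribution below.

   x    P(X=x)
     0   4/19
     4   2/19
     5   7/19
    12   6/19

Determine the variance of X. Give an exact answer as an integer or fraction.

7124/361

E[X] = (4/19)·0 + (2/19)·4 + (7/19)·5 + (6/19)·12 = 115/19
E[X²] = (4/19)·0 + (2/19)·16 + (7/19)·25 + (6/19)·144 = 1071/19
Var(X) = 1071/19 − (115/19)² = 7124/361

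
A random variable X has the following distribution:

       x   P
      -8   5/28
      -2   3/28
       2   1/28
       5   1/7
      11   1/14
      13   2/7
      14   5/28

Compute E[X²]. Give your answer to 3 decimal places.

107.500

E[X²] = (5/28)·64 + (3/28)·4 + (1/28)·4 + (1/7)·25 + (1/14)·121 + (2/7)·169 + (5/28)·196
     = 215/2 ≈ 107.500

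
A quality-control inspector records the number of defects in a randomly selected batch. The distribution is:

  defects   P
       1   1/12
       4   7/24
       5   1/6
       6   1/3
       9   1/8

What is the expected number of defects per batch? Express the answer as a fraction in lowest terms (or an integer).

E[X] = (1/12)·1 + (7/24)·4 + (1/6)·5 + (1/3)·6 + (1/8)·9
     = 125/24

125/24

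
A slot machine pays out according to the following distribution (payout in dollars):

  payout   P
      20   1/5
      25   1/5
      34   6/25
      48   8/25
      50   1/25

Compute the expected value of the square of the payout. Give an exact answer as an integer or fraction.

E[X²] = (1/5)·400 + (1/5)·625 + (6/25)·1156 + (8/25)·2304 + (1/25)·2500
     = 32993/25

32993/25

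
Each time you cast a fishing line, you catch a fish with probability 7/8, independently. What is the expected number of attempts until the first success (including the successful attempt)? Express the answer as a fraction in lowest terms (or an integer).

8/7

For a geometric distribution, E[trials] = 1/p = 1/(7/8) = 8/7.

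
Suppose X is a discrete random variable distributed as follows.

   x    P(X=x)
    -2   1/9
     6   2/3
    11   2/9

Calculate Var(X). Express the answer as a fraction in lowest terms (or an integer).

E[X] = (1/9)·(-2) + (2/3)·6 + (2/9)·11 = 56/9
E[X²] = (1/9)·4 + (2/3)·36 + (2/9)·121 = 154/3
Var(X) = 154/3 − (56/9)² = 1022/81

1022/81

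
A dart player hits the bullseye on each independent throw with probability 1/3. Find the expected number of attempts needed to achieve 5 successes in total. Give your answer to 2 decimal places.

By linearity (sum of 5 independent geometric waits), E[trials] = 5/p = 5/(1/3) = 15.
≈ 15.00

15.00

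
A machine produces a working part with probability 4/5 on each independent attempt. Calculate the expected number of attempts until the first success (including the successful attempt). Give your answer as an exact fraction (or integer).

5/4

For a geometric distribution, E[trials] = 1/p = 1/(4/5) = 5/4.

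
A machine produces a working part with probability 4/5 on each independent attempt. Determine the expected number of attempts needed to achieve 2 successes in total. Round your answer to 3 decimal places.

By linearity (sum of 2 independent geometric waits), E[trials] = 2/p = 2/(4/5) = 5/2.
≈ 2.500

2.500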